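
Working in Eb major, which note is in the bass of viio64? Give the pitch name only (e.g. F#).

Ab

viio in Eb major has root D; the chord is D-F-Ab.
The figure 64 means second inversion — the fifth is in the bass.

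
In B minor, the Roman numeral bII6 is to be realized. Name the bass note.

E

bII in B minor has root C; the chord is C-E-G.
The figure 6 means first inversion — the third is in the bass.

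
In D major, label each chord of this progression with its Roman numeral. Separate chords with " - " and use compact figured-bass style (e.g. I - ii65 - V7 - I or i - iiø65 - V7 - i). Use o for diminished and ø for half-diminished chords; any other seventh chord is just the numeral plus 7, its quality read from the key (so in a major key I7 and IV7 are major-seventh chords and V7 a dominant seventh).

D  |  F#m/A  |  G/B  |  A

D has root D, degree 1 in D major, so I.
F#m/A: root F# is the mediant; minor triad there is iii6.
G/B: root G is the subdominant; major triad there is IV6.
A: major triad on A = scale degree 5 → V.

I - iii6 - IV6 - V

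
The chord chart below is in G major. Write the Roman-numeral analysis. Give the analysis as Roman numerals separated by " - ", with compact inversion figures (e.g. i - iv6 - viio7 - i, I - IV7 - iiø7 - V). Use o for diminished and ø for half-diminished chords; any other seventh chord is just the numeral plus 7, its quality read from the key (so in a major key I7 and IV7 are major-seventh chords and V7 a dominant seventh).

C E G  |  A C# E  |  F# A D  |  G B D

C-E-G: major triad on C = scale degree 4 → IV.
A-C#-E: a major triad on A, the applied dominant of V → V/V.
F#-A-D: major triad on D = scale degree 5 → V6.
G-B-D has root G, degree 1 in G major, so I.

IV - V/V - V6 - I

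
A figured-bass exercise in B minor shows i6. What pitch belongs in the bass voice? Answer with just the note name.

D

i in B minor has root B; the chord is B-D-F#.
The figure 6 means first inversion — the third is in the bass.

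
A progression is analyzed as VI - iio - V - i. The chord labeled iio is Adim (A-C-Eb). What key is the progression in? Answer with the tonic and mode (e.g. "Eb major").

G minor

iio is given as A-C-Eb — a diminished triad with root A.
If A is scale degree 2 and the mode makes that degree carry a diminished triad, the tonic is G and the mode is minor.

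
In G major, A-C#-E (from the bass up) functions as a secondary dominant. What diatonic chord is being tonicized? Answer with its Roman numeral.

The chord is a major triad on A.
A dominant resolves down a perfect fifth: A → D. In G major, D is scale degree 5, i.e. V.

V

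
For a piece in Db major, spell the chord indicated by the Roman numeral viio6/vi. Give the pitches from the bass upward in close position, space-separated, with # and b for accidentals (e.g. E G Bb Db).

C Eb A

The slash marks an applied leading-tone chord: viio of vi. In Db major, vi is Bb, so the leading tone to it is A, a half step below.
Building a diminished triad on A gives A-C-Eb.
With the 6 figure the chord is in first inversion; from the bass C upward in close position it reads C-Eb-A.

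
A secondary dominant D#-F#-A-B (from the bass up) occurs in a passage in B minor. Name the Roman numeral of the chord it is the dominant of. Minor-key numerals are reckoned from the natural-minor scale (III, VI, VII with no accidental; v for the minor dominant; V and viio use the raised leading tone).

The chord is a dominant seventh chord on B.
A dominant resolves down a perfect fifth: B → E. In B minor, E is scale degree 4, i.e. iv.

iv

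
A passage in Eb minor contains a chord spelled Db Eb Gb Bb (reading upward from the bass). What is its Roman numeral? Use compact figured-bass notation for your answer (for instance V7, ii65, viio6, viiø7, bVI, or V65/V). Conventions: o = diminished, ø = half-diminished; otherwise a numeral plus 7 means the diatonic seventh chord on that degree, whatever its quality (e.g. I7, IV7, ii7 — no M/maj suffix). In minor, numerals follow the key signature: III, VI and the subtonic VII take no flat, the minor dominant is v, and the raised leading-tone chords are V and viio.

Stacked in thirds the chord is Eb-Gb-Bb-Db: a minor seventh chord on Eb.
Eb is scale degree 1 in Eb minor, and a minor seventh chord on that degree is written i7.
With Db in the bass the chord is in third inversion, so the figured bass is 42.

i42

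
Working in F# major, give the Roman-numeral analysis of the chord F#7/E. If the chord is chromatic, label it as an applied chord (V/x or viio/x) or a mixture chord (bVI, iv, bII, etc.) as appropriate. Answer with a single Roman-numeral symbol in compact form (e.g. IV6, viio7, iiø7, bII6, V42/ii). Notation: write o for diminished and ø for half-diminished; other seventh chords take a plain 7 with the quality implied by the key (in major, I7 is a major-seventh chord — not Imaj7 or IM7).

V42/IV

Stacked in thirds the chord is F#-A#-C#-E: a dominant seventh chord on F#.
F# is not a diatonic chord root with this quality in F# major, but it lies a perfect fifth above B (IV), so the chord functions as an applied dominant of IV.
With E in the bass the chord is in third inversion, so the figured bass is 42.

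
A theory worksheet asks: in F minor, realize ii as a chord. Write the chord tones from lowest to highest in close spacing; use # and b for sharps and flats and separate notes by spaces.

ii is the minor supertonic, borrowed from the parallel major (the Dorian ii). In F minor that root is G.
So the chord is G-Bb-D.

G Bb D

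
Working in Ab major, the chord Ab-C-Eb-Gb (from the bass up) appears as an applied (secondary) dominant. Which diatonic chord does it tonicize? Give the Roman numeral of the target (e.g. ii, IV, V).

IV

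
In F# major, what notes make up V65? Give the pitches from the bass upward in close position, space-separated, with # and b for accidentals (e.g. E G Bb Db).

The numeral's case and figure indicate a dominant seventh chord. In F# major its root, scale degree 5, is C#.
Stacking thirds from C# gives C#-E#-G#-B.
The figured bass 65 indicates first inversion, placing the third (E#) in the bass: E#-G#-B-C#.

E# G# B C#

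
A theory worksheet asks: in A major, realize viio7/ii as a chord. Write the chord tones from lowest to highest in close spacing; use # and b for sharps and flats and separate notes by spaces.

A# C# E G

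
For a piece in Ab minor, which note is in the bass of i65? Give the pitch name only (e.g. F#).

Cb

i in Ab minor has root Ab; the chord is Ab-Cb-Eb-Gb.
The figure 65 means first inversion — the third is in the bass.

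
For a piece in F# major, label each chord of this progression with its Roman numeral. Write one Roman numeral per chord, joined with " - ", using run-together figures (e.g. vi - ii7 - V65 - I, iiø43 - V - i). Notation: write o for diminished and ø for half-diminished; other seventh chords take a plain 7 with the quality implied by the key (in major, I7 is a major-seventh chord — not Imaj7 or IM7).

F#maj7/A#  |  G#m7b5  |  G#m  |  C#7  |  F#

F#maj7/A#: major seventh chord on F# = scale degree 1 → I65.
G#m7b5: half-diminished seventh chord on G# — chromatic; iiø7 (borrowed from the parallel minor).
G#m: root G# is the supertonic; minor triad there is ii.
C#7 has root C#, degree 5 in F# major, so V7.
F# has root F#, degree 1 in F# major, so I.

I65 - iiø7 - ii - V7 - I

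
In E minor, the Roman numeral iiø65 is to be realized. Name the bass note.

A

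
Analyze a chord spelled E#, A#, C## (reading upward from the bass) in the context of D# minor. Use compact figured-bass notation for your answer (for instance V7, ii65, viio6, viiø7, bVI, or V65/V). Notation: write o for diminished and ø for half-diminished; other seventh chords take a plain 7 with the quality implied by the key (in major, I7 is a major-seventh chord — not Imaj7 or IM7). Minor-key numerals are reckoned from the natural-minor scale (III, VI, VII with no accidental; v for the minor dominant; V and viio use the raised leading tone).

V64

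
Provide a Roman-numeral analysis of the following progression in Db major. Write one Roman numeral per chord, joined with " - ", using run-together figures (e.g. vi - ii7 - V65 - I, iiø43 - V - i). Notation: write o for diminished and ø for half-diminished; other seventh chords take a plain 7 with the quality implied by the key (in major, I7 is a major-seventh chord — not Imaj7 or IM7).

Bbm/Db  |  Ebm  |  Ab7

vi6 - ii - V7

Bbm/Db has root Bb, degree 6 in Db major, so vi6.
Ebm: root Eb is the supertonic; minor triad there is ii.
Ab7: root Ab is the dominant; dominant seventh chord there is V7.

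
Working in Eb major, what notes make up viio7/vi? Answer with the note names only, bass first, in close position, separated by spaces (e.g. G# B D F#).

B D F Ab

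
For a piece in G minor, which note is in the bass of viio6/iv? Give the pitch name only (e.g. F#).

D

The applied chord viio6/iv is rooted on B: B-D-F.
The figure 6 means first inversion — the third is in the bass.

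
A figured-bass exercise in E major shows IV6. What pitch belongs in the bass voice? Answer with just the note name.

IV in E major has root A; the chord is A-C#-E.
The figure 6 means first inversion — the third is in the bass.

C#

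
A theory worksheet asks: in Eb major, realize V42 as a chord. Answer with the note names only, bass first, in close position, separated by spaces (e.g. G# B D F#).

The numeral's case and figure indicate a dominant seventh chord. In Eb major its root, the dominant, is Bb.
That chord is spelled Bb-D-F-Ab.
The figured bass 42 indicates third inversion, placing the seventh (Ab) in the bass: Ab-Bb-D-F.

Ab Bb D F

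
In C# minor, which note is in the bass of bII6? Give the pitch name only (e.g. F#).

F#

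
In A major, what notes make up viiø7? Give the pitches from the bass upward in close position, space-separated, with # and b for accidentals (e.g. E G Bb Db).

G# B D F#

The numeral's case and figure indicate a half-diminished seventh chord. In A major its root, the leading tone, is G#.
Stacking thirds from G# gives G#-B-D-F#.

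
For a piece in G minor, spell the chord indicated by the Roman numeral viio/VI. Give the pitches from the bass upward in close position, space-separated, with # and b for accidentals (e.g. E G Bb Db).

viio/VI is a secondary leading-tone chord. The target VI is Eb in G minor; the applied chord is rooted a semitone below, on D.
Building a diminished triad on D gives D-F-Ab.

D F Ab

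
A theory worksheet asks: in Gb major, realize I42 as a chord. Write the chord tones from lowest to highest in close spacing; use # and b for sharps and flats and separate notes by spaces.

In Gb major, scale degree 1 is Gb, and the diatonic chord built there is a major seventh chord.
Stacking thirds from Gb gives Gb-Bb-Db-F.
The figured bass 42 indicates third inversion, placing the seventh (F) in the bass: F-Gb-Bb-Db.

F Gb Bb Db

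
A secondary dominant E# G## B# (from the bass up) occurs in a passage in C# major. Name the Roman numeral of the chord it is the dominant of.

The chord is a major triad on E#.
A dominant resolves down a perfect fifth: E# → A#. In C# major, A# is scale degree 6, i.e. vi.

vi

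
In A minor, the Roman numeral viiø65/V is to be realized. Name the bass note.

F#

The applied chord viiø65/V is rooted on D#: D#-F#-A-C#.
The figure 65 means first inversion — the third is in the bass.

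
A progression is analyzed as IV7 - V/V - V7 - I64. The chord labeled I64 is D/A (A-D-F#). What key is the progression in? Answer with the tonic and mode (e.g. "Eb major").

I64 is given as A-D-F# — a major triad with root D.
If D is scale degree 1 and the mode makes that degree carry a major triad, the tonic is D and the mode is major.

D major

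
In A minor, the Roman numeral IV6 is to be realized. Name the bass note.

IV in A minor has root D; the chord is D-F#-A.
The figure 6 means first inversion — the third is in the bass.

F#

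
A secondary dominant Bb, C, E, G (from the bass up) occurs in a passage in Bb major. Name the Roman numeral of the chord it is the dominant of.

V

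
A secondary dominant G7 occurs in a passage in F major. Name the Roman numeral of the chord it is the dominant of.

V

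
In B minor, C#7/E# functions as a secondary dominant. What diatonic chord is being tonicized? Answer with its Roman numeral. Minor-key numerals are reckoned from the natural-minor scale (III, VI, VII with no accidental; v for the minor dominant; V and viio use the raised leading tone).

The chord is a dominant seventh chord on C#.
A dominant resolves down a perfect fifth: C# → F#. In B minor, F# is scale degree 5, i.e. V.

V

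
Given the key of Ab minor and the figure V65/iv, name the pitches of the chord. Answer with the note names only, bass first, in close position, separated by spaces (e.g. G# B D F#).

C Eb Gb Ab

V65/iv is a secondary dominant — the dominant seventh of iv. iv in Ab minor is Db, so the applied chord's root is Ab, a perfect fifth above.
Building a dominant seventh chord on Ab gives Ab-C-Eb-Gb.
With the 65 figure the chord is in first inversion; from the bass C upward in close position it reads C-Eb-Gb-Ab.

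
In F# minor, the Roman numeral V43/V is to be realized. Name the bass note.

The applied chord V43/V is rooted on G#: G#-B#-D#-F#.
The figure 43 means second inversion — the fifth is in the bass.

D#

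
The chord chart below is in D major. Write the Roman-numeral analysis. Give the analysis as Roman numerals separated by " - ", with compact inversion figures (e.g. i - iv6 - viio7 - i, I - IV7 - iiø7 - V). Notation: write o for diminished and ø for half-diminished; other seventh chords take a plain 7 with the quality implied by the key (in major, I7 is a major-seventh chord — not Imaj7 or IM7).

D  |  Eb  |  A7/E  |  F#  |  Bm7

I - bII - V43 - V/vi - vi7

D: root D is the tonic; major triad there is I.
Eb is non-diatonic — a major triad on the lowered supertonic (Eb): the Neapolitan chord, bII.
A7/E has root A, degree 5 in D major, so V43.
F#: a major triad on F#, the applied dominant of vi → V/vi.
Bm7: root B is the submediant; minor seventh chord there is vi7.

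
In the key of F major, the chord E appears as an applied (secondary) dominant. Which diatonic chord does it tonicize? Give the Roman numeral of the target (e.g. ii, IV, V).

The chord is a major triad on E.
A dominant resolves down a perfect fifth: E → A. In F major, A is scale degree 3, i.e. iii.

iii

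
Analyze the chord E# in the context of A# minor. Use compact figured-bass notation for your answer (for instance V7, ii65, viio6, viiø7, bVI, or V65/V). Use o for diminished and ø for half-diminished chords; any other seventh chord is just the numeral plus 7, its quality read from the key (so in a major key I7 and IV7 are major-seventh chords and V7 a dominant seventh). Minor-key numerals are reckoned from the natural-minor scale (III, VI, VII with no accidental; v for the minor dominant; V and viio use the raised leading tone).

V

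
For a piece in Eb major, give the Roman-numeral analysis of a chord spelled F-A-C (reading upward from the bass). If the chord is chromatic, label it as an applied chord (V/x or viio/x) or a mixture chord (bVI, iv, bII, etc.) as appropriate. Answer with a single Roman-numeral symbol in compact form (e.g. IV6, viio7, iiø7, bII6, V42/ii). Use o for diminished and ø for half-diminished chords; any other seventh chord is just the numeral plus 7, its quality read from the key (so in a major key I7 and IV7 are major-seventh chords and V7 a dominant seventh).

V/V

Stacked in thirds the chord is F-A-C: a major triad on F.
F is not a diatonic chord root with this quality in Eb major, but it lies a perfect fifth above Bb (V), so the chord functions as an applied dominant of V.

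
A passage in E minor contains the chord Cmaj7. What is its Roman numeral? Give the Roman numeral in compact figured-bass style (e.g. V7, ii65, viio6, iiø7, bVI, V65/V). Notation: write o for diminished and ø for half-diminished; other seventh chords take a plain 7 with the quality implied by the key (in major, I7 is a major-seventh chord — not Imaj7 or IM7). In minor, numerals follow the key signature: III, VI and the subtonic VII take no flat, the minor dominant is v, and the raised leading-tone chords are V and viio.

The pitches C-E-G-B form a major seventh chord rooted on C.
In E minor, C is the submediant; the diatonic major seventh chord there is VI7.

VI7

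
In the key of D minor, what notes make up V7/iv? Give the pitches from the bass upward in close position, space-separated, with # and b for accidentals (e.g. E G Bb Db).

The slash means an applied dominant: we want the dominant of iv. In D minor, iv is G minor, and its dominant is built on D.
Building a dominant seventh chord on D gives D-F#-A-C.

D F# A C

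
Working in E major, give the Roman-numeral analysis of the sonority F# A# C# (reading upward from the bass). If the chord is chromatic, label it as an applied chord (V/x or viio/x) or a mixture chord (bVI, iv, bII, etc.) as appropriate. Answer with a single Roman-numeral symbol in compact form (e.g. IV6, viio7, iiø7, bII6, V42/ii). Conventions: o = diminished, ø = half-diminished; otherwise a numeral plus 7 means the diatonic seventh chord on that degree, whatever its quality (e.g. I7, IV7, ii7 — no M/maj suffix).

V/V

The pitches F#-A#-C# form a major triad rooted on F#.
F# is not a diatonic chord root with this quality in E major, but it lies a perfect fifth above B (V), so the chord functions as an applied dominant of V.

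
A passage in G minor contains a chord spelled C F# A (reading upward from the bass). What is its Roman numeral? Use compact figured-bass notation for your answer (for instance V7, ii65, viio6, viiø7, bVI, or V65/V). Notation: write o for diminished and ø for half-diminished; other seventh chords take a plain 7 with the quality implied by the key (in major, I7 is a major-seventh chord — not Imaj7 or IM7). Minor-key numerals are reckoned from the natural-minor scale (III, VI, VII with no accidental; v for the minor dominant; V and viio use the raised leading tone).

viio64

The pitches F#-A-C form a diminished triad rooted on F#.
F# is scale degree 7 in G minor, and a diminished triad on that degree is written viio.
With C in the bass the chord is in second inversion, so the figured bass is 64.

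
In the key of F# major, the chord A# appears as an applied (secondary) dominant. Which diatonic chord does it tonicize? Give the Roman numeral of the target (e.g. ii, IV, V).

The chord is a major triad on A#.
A dominant resolves down a perfect fifth: A# → D#. In F# major, D# is scale degree 6, i.e. vi.

vi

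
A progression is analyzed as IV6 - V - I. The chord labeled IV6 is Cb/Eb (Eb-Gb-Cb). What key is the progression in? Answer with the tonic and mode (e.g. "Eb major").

Gb major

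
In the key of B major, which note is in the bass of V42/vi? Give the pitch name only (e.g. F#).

C#

The applied chord V42/vi is rooted on D#: D#-F##-A#-C#.
The figure 42 means third inversion — the seventh is in the bass.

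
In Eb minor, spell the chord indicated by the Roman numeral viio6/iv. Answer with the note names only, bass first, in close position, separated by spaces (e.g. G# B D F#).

Bb Db G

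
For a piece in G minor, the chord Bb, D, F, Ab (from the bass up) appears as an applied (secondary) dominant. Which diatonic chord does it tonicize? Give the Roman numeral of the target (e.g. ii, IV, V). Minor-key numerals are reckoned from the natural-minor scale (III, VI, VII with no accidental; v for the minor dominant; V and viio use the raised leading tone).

VI

The chord is a dominant seventh chord on Bb.
A dominant resolves down a perfect fifth: Bb → Eb. In G minor, Eb is scale degree 6, i.e. VI.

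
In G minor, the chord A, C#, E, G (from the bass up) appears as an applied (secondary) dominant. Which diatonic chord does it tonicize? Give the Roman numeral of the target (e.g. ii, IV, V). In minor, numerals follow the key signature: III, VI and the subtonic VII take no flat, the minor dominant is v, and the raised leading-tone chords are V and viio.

V

The chord is a dominant seventh chord on A.
A dominant resolves down a perfect fifth: A → D. In G minor, D is scale degree 5, i.e. V.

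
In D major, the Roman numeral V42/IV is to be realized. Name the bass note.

C

The applied chord V42/IV is rooted on D: D-F#-A-C.
The figure 42 means third inversion — the seventh is in the bass.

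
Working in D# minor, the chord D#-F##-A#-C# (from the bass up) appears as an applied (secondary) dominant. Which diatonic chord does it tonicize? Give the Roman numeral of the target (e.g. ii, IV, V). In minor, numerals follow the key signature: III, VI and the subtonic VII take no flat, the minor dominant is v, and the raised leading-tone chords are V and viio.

The chord is a dominant seventh chord on D#.
A dominant resolves down a perfect fifth: D# → G#. In D# minor, G# is scale degree 4, i.e. iv.

iv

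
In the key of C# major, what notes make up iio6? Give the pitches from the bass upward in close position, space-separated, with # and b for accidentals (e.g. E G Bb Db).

Scale degree 2 in C# major is D#; here the chord built on it is altered to a diminished triad. iio6 is the diminished supertonic triad, borrowed from the parallel minor.
So the chord is D#-F#-A.
With the 6 figure the chord is in first inversion; from the bass F# upward in close position it reads F#-A-D#.

F# A D#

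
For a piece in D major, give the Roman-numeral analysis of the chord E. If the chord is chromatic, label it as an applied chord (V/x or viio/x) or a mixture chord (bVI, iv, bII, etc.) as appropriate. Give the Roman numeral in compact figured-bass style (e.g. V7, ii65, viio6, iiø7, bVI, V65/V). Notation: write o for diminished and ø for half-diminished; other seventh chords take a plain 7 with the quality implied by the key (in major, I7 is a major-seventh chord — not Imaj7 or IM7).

The pitches E-G#-B form a major triad rooted on E.
E is not a diatonic chord root with this quality in D major, but it lies a perfect fifth above A (V), so the chord functions as an applied dominant of V.

V/V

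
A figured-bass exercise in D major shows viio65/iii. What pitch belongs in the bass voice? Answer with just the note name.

G#

The applied chord viio65/iii is rooted on E#: E#-G#-B-D.
The figure 65 means first inversion — the third is in the bass.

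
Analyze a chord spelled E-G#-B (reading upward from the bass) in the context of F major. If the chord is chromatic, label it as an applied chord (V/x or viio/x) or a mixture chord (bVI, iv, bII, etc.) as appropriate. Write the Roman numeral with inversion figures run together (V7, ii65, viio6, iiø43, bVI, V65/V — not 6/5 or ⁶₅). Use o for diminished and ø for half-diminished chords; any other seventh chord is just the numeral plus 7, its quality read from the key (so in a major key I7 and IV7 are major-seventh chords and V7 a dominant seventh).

V/iii

The pitches E-G#-B form a major triad rooted on E.
E is not a diatonic chord root with this quality in F major, but it lies a perfect fifth above A (iii), so the chord functions as an applied dominant of iii.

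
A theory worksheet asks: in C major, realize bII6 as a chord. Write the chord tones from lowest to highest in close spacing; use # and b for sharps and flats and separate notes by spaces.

F Ab Db

bII6 is the Neapolitan sixth — a major triad on the lowered second degree, here in its customary first inversion. In C major that root is Db.
So the chord is Db-F-Ab, a major triad.
The figured bass 6 indicates first inversion, placing the third (F) in the bass: F-Ab-Db.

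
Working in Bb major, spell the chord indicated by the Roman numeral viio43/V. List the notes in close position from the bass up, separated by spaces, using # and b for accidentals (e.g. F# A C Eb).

viio43/V is a secondary leading-tone chord. The target V is F in Bb major; the applied chord is rooted a semitone below, on E.
Building a fully diminished seventh chord on E gives E-G-Bb-Db.
With the 43 figure the chord is in second inversion; from the bass Bb upward in close position it reads Bb-Db-E-G.

Bb Db E G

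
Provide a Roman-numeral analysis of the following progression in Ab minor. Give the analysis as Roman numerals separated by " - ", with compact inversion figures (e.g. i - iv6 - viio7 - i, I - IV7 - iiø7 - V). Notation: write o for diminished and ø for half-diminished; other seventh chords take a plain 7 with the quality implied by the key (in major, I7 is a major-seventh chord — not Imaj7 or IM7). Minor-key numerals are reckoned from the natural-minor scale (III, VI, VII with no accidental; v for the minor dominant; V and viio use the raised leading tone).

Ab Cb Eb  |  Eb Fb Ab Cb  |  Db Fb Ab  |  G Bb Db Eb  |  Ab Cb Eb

i - VI42 - iv - V65 - i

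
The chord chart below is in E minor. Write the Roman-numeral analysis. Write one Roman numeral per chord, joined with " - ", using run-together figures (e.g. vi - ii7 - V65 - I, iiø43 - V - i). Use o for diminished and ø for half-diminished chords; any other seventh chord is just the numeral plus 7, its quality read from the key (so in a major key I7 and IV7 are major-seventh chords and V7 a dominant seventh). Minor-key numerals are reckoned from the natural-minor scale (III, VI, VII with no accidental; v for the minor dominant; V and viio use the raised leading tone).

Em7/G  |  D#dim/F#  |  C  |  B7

i65 - viio6 - VI - V7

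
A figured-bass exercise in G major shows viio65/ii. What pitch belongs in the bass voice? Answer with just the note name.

The applied chord viio65/ii is rooted on G#: G#-B-D-F.
The figure 65 means first inversion — the third is in the bass.

B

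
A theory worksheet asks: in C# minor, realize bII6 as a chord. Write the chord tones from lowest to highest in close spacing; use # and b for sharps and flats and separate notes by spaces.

bII6 is the Neapolitan sixth — a major triad on the lowered second degree, here in its customary first inversion. In C# minor that root is D.
So the chord is D-F#-A.
With the 6 figure the chord is in first inversion; from the bass F# upward in close position it reads F#-A-D.

F# A D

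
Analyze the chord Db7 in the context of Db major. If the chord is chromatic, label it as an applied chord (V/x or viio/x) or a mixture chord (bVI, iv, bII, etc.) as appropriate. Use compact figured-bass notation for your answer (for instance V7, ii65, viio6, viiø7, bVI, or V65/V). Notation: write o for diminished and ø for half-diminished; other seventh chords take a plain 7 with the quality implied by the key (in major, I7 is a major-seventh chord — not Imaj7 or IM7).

V7/IV

The pitches Db-F-Ab-Cb form a dominant seventh chord rooted on Db.
Db is not a diatonic chord root with this quality in Db major, but it lies a perfect fifth above Gb (IV), so the chord functions as an applied dominant of IV.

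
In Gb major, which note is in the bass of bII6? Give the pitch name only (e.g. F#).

Cb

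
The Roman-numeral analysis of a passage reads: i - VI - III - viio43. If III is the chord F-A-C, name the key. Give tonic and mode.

D minor

The anchor chord is a major triad on F, labeled III.
Counting down 2 scale steps from F places the tonic on D; a major triad on degree 3 is diatonic only in minor.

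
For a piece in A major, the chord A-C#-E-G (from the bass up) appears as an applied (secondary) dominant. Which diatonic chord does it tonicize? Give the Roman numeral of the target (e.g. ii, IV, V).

The chord is a dominant seventh chord on A.
A dominant resolves down a perfect fifth: A → D. In A major, D is scale degree 4, i.e. IV.

IV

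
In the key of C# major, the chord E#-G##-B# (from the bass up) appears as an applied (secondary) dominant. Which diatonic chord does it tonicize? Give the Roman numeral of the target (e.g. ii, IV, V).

vi

The chord is a major triad on E#.
A dominant resolves down a perfect fifth: E# → A#. In C# major, A# is scale degree 6, i.e. vi.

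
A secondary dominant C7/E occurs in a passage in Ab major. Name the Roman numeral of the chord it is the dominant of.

vi

The chord is a dominant seventh chord on C.
A dominant resolves down a perfect fifth: C → F. In Ab major, F is scale degree 6, i.e. vi.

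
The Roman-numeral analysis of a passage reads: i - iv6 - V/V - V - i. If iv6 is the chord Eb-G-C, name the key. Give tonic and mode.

G minor

The anchor chord is a minor triad on C, labeled iv6.
Counting down 3 scale steps from C places the tonic on G; a minor triad on degree 4 is diatonic only in minor.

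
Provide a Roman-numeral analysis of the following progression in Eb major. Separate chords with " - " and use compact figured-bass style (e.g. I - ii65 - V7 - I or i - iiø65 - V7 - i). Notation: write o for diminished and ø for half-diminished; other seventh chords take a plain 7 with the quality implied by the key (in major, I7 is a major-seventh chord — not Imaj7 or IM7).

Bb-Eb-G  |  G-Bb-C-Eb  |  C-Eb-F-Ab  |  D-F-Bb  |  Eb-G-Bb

I64 - vi43 - ii43 - V6 - I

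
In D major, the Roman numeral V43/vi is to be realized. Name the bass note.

C#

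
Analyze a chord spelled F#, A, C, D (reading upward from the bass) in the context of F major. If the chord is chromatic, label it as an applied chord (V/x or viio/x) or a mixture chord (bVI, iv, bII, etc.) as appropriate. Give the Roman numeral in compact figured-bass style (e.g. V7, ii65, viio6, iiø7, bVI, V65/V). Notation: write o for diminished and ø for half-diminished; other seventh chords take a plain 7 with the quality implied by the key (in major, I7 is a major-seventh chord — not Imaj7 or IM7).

V65/ii

The pitches D-F#-A-C form a dominant seventh chord rooted on D.
D is not a diatonic chord root with this quality in F major, but it lies a perfect fifth above G (ii), so the chord functions as an applied dominant of ii.
With F# in the bass the chord is in first inversion, so the figured bass is 65.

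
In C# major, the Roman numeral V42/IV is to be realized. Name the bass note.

The applied chord V42/IV is rooted on C#: C#-E#-G#-B.
The figure 42 means third inversion — the seventh is in the bass.

B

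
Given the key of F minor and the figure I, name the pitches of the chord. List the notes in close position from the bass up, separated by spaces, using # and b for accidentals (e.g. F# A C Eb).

I is the major tonic (Picardy third), borrowed from the parallel major. In F minor that root is F.
So the chord is F-A-C.

F A C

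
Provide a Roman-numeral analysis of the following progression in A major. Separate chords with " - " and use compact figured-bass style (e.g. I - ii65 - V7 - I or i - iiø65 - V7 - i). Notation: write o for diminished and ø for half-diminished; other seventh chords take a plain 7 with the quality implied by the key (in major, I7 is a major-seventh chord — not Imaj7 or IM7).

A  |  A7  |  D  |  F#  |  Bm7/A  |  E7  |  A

I - V7/IV - IV - V/ii - ii42 - V7 - I

A: major triad on A = scale degree 1 → I.
A7: a dominant seventh chord on A, the applied dominant of IV → V7/IV.
D has root D, degree 4 in A major, so IV.
F# is the secondary dominant of ii (major triad on F#): V/ii.
Bm7/A: root B is the supertonic; minor seventh chord there is ii42.
E7: dominant seventh chord on E = scale degree 5 → V7.
A: major triad on A = scale degree 1 → I.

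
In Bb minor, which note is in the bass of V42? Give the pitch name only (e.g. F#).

Eb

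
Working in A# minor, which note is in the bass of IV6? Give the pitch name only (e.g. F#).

IV in A# minor has root D#; the chord is D#-F##-A#.
The figure 6 means first inversion — the third is in the bass.

F##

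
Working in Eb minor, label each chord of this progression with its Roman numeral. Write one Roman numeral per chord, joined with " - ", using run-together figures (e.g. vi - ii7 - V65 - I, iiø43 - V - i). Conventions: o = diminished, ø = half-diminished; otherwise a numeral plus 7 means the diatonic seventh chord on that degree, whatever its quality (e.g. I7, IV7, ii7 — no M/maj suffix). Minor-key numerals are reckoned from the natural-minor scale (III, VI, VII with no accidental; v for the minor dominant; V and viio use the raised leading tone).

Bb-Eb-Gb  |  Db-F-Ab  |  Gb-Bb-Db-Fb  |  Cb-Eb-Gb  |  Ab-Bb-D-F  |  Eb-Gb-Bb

Bb-Eb-Gb has root Eb, degree 1 in Eb minor, so i64.
Db-F-Ab: major triad on Db = scale degree 7 → VII.
Gb-Bb-Db-Fb is the secondary dominant of VI (dominant seventh chord on Gb): V7/VI.
Cb-Eb-Gb: root Cb is the submediant; major triad there is VI.
Ab-Bb-D-F has root Bb, degree 5 in Eb minor, so V42.
Eb-Gb-Bb: root Eb is the tonic; minor triad there is i.

i64 - VII - V7/VI - VI - V42 - i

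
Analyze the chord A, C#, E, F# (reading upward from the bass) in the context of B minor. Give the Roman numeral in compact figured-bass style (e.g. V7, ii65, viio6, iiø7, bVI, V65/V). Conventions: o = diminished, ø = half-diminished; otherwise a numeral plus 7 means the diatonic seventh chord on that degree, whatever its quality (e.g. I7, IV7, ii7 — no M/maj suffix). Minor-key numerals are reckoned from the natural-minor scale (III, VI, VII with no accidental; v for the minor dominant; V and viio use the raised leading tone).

The pitches F#-A-C#-E form a minor seventh chord rooted on F#.
In B minor, F# is the dominant; the diatonic minor seventh chord there is v7.
With A in the bass the chord is in first inversion, so the figured bass is 65.

v65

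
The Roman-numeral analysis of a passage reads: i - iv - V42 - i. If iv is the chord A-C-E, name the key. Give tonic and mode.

E minor

iv is given as A-C-E — a minor triad with root A.
If A is scale degree 4 and the mode makes that degree carry a minor triad, the tonic is E and the mode is minor.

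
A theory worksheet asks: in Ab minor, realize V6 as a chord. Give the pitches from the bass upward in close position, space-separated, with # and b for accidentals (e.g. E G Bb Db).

In Ab minor, scale degree 5 is Eb. The dominant is major (leading tone raised), so V is a major triad.
That chord is spelled Eb-G-Bb.
With the 6 figure the chord is in first inversion; from the bass G upward in close position it reads G-Bb-Eb.

G Bb Eb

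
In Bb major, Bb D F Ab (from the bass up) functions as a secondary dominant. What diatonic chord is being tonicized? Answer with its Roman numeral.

IV

The chord is a dominant seventh chord on Bb.
A dominant resolves down a perfect fifth: Bb → Eb. In Bb major, Eb is scale degree 4, i.e. IV.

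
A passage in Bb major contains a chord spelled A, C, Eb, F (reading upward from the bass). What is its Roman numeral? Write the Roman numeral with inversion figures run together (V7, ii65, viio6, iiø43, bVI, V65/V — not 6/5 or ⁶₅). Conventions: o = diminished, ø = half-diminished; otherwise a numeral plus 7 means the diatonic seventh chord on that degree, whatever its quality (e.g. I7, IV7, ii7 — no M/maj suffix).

The pitches F-A-C-Eb form a dominant seventh chord rooted on F.
F is scale degree 5 in Bb major, and a dominant seventh chord on that degree is written V7.
With A in the bass the chord is in first inversion, so the figured bass is 65.

V65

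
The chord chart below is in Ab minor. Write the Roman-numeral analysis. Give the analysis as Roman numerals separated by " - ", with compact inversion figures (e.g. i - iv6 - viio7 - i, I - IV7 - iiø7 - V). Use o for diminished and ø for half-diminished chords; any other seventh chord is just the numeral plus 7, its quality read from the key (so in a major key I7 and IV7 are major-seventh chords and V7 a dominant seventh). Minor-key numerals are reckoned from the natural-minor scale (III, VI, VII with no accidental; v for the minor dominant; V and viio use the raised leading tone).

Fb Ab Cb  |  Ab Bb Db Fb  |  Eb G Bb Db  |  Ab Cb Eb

VI - iiø42 - V7 - i

Fb-Ab-Cb: major triad on Fb = scale degree 6 → VI.
Ab-Bb-Db-Fb: half-diminished seventh chord on Bb = scale degree 2 → iiø42.
Eb-G-Bb-Db has root Eb, degree 5 in Ab minor, so V7.
Ab-Cb-Eb: minor triad on Ab = scale degree 1 → i.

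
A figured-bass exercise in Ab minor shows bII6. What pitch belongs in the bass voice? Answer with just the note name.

bII in Ab minor has root Bbb; the chord is Bbb-Db-Fb.
The figure 6 means first inversion — the third is in the bass.

Db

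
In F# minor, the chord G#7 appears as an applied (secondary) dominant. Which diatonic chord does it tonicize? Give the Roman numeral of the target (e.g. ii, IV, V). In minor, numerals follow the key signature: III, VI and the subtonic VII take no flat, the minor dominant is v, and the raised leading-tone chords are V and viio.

V

The chord is a dominant seventh chord on G#.
A dominant resolves down a perfect fifth: G# → C#. In F# minor, C# is scale degree 5, i.e. V.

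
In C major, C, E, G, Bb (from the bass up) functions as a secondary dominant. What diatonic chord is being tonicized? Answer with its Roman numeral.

IV

The chord is a dominant seventh chord on C.
A dominant resolves down a perfect fifth: C → F. In C major, F is scale degree 4, i.e. IV.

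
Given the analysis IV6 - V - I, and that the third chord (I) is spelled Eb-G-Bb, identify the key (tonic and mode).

Eb major

The anchor chord is a major triad on Eb, labeled I.
If Eb is scale degree 1 and the mode makes that degree carry a major triad, the tonic is Eb and the mode is major.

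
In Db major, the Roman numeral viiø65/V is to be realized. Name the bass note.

Bb

The applied chord viiø65/V is rooted on G: G-Bb-Db-F.
The figure 65 means first inversion — the third is in the bass.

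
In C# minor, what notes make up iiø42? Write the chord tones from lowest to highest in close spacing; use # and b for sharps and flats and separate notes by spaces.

In C# minor, scale degree 2 is D#, and the diatonic chord built there is a half-diminished seventh chord.
That chord is spelled D#-F#-A-C#.
The figured bass 42 indicates third inversion, placing the seventh (C#) in the bass: C#-D#-F#-A.

C# D# F# A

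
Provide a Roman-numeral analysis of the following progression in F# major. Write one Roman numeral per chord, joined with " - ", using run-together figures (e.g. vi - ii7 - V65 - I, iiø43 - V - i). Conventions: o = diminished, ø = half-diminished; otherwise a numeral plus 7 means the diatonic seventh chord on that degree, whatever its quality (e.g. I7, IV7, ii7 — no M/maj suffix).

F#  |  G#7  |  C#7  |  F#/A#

F#: root F# is the tonic; major triad there is I.
G#7 is the secondary dominant of V (dominant seventh chord on G#): V7/V.
C#7 has root C#, degree 5 in F# major, so V7.
F#/A# has root F#, degree 1 in F# major, so I6.

I - V7/V - V7 - I6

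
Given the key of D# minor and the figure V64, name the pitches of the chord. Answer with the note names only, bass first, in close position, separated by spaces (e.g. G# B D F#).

E# A# C##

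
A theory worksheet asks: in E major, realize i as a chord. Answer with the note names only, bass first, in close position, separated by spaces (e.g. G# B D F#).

i is the minor tonic, borrowed from the parallel minor. In E major that root is E.
So the chord is E-G-B.

E G B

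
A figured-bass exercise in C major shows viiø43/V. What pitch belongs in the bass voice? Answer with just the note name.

C

The applied chord viiø43/V is rooted on F#: F#-A-C-E.
The figure 43 means second inversion — the fifth is in the bass.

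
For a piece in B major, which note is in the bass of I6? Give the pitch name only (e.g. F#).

D#

I in B major has root B; the chord is B-D#-F#.
The figure 6 means first inversion — the third is in the bass.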